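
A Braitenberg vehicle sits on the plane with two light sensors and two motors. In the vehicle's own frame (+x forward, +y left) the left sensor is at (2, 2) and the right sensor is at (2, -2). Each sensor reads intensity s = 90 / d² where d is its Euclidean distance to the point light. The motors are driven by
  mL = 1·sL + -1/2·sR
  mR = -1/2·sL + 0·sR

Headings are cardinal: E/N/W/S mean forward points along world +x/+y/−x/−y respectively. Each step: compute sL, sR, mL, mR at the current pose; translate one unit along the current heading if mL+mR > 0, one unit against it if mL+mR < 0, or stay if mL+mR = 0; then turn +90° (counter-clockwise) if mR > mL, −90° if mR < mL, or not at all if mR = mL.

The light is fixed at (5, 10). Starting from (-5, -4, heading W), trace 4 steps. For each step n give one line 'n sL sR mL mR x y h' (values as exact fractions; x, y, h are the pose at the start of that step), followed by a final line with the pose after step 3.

n=0: pose=(-5,-4,W); sL=9/40, sR=5/16; mL=11/160, mR=-9/80; mL+mR=-7/160 → advance -1; mR−mL=-29/160 → turn -1·90°
n=1: pose=(-4,-4,N); sL=18/53, sR=90/193; mL=1089/10229, mR=-9/53; mL+mR=-648/10229 → advance -1; mR−mL=-2826/10229 → turn -1·90°
n=2: pose=(-4,-5,E); sL=45/109, sR=45/169; mL=10305/36842, mR=-45/218; mL+mR=1350/18421 → advance +1; mR−mL=-8955/18421 → turn -1·90°
n=3: pose=(-3,-5,S); sL=18/65, sR=90/389; mL=4077/25285, mR=-9/65; mL+mR=576/25285 → advance +1; mR−mL=-7578/25285 → turn -1·90°

0 9/40 5/16 11/160 -9/80 -5 -4 W
1 18/53 90/193 1089/10229 -9/53 -4 -4 N
2 45/109 45/169 10305/36842 -45/218 -4 -5 E
3 18/65 90/389 4077/25285 -9/65 -3 -5 S
final -3 -6 W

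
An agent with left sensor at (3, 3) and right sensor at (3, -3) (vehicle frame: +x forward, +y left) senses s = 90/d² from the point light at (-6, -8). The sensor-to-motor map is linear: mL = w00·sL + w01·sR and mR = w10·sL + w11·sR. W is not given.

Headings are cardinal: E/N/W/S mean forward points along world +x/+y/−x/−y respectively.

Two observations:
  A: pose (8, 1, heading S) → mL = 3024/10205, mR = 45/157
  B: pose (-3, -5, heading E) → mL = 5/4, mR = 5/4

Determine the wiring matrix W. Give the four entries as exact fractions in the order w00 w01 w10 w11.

-1 1 0 1/2

obs A: pose=(8,1,S) → sL=18/65, sR=90/157, mL=3024/10205, mR=45/157
obs B: pose=(-3,-5,E) → sL=5/4, sR=5/2, mL=5/4, mR=5/4
sensor matrix S = [[18/65, 90/157], [5/4, 5/2]]; det S = -99/4082
solve [mL_A; mL_B] = S·[w00; w01] and [mR_A; mR_B] = S·[w10; w11]:
  w00 = -1, w01 = 1, w10 = 0, w11 = 1/2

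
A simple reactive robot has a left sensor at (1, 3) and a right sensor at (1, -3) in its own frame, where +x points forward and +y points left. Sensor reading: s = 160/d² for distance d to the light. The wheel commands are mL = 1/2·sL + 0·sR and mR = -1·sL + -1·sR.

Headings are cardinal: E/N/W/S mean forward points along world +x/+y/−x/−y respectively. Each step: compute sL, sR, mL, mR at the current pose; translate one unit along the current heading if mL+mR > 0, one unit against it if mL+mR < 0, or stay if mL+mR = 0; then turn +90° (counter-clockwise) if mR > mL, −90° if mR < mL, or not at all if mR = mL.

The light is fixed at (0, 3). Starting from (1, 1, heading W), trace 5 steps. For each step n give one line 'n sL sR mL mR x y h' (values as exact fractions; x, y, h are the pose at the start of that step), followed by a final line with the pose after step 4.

0 32/5 160 16/5 -832/5 1 1 W
1 80 80/13 40 -1120/13 2 1 N
2 160/9 32/9 80/9 -64/3 2 0 E
3 5 8 5/2 -13 1 0 S
4 32/5 160 16/5 -832/5 1 1 W
final 2 1 N

n=0: pose=(1,1,W); sL=32/5, sR=160; mL=16/5, mR=-832/5; mL+mR=-816/5 → advance -1; mR−mL=-848/5 → turn -1·90°
n=1: pose=(2,1,N); sL=80, sR=80/13; mL=40, mR=-1120/13; mL+mR=-600/13 → advance -1; mR−mL=-1640/13 → turn -1·90°
n=2: pose=(2,0,E); sL=160/9, sR=32/9; mL=80/9, mR=-64/3; mL+mR=-112/9 → advance -1; mR−mL=-272/9 → turn -1·90°
n=3: pose=(1,0,S); sL=5, sR=8; mL=5/2, mR=-13; mL+mR=-21/2 → advance -1; mR−mL=-31/2 → turn -1·90°
n=4: pose=(1,1,W); sL=32/5, sR=160; mL=16/5, mR=-832/5; mL+mR=-816/5 → advance -1; mR−mL=-848/5 → turn -1·90°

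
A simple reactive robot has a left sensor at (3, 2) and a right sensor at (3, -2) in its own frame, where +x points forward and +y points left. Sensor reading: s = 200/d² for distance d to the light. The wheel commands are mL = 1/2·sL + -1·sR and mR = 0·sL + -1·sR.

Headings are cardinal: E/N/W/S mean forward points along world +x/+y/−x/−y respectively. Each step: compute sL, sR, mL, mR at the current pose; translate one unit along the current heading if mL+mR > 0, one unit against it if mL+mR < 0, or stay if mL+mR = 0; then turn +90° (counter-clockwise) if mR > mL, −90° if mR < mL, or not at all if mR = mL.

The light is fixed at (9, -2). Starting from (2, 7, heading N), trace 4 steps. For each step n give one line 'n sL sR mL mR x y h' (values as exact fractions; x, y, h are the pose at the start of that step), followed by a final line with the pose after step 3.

0 8/9 200/169 -1124/1521 -200/169 2 7 N
1 50/29 50/13 -1125/377 -50/13 2 6 E
2 200/61 8/5 12/305 -8/5 1 6 S
3 20/17 100/121 -490/2057 -100/121 1 7 W
final 2 7 N

n=0: pose=(2,7,N); sL=8/9, sR=200/169; mL=-1124/1521, mR=-200/169; mL+mR=-2924/1521 → advance -1; mR−mL=-4/9 → turn -1·90°
n=1: pose=(2,6,E); sL=50/29, sR=50/13; mL=-1125/377, mR=-50/13; mL+mR=-2575/377 → advance -1; mR−mL=-25/29 → turn -1·90°
n=2: pose=(1,6,S); sL=200/61, sR=8/5; mL=12/305, mR=-8/5; mL+mR=-476/305 → advance -1; mR−mL=-100/61 → turn -1·90°
n=3: pose=(1,7,W); sL=20/17, sR=100/121; mL=-490/2057, mR=-100/121; mL+mR=-2190/2057 → advance -1; mR−mL=-10/17 → turn -1·90°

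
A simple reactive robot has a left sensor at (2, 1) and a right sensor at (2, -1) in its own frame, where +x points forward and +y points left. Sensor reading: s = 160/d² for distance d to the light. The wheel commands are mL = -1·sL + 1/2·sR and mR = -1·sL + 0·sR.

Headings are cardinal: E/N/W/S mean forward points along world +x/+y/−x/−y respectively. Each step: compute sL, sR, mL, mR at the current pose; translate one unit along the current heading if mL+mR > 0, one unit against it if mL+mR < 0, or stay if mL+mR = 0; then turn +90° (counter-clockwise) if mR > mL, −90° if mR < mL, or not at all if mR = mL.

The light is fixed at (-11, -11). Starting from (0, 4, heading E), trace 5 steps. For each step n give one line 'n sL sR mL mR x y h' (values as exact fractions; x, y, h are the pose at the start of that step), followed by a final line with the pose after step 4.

0 32/85 32/73 -976/6205 -32/85 0 4 E
1 16/29 16/25 -168/725 -16/29 -1 4 S
2 160/289 160/353 -33360/102017 -160/289 -1 5 W
3 20/53 40/117 -1280/6201 -20/53 0 5 N
4 32/85 32/73 -976/6205 -32/85 0 4 E
final -1 4 S

n=0: pose=(0,4,E); sL=32/85, sR=32/73; mL=-976/6205, mR=-32/85; mL+mR=-3312/6205 → advance -1; mR−mL=-16/73 → turn -1·90°
n=1: pose=(-1,4,S); sL=16/29, sR=16/25; mL=-168/725, mR=-16/29; mL+mR=-568/725 → advance -1; mR−mL=-8/25 → turn -1·90°
n=2: pose=(-1,5,W); sL=160/289, sR=160/353; mL=-33360/102017, mR=-160/289; mL+mR=-89840/102017 → advance -1; mR−mL=-80/353 → turn -1·90°
n=3: pose=(0,5,N); sL=20/53, sR=40/117; mL=-1280/6201, mR=-20/53; mL+mR=-3620/6201 → advance -1; mR−mL=-20/117 → turn -1·90°
n=4: pose=(0,4,E); sL=32/85, sR=32/73; mL=-976/6205, mR=-32/85; mL+mR=-3312/6205 → advance -1; mR−mL=-16/73 → turn -1·90°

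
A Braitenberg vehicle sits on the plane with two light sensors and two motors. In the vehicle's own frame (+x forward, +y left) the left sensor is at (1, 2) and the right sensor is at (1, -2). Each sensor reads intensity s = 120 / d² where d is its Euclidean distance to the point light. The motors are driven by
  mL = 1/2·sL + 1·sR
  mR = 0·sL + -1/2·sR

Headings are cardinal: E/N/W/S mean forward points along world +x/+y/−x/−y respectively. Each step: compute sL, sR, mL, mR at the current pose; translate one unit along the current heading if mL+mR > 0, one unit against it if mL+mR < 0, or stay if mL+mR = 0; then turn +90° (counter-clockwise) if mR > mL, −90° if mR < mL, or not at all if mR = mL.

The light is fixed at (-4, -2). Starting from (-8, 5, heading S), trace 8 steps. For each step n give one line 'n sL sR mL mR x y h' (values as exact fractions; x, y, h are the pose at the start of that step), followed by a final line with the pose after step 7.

0 3 5/3 19/6 -5/6 -8 5 S
1 120/41 120/89 10260/3649 -60/89 -8 4 W
2 60/49 60/29 3810/1421 -30/29 -9 4 N
3 120/97 120/41 14100/3977 -60/41 -9 5 E
4 3 5/3 19/6 -5/6 -8 5 S
5 120/41 120/89 10260/3649 -60/89 -8 4 W
6 60/49 60/29 3810/1421 -30/29 -9 4 N
7 120/97 120/41 14100/3977 -60/41 -9 5 E
final -8 5 S

n=0: pose=(-8,5,S); sL=3, sR=5/3; mL=19/6, mR=-5/6; mL+mR=7/3 → advance +1; mR−mL=-4 → turn -1·90°
n=1: pose=(-8,4,W); sL=120/41, sR=120/89; mL=10260/3649, mR=-60/89; mL+mR=7800/3649 → advance +1; mR−mL=-12720/3649 → turn -1·90°
n=2: pose=(-9,4,N); sL=60/49, sR=60/29; mL=3810/1421, mR=-30/29; mL+mR=2340/1421 → advance +1; mR−mL=-5280/1421 → turn -1·90°
n=3: pose=(-9,5,E); sL=120/97, sR=120/41; mL=14100/3977, mR=-60/41; mL+mR=8280/3977 → advance +1; mR−mL=-19920/3977 → turn -1·90°
n=4: pose=(-8,5,S); sL=3, sR=5/3; mL=19/6, mR=-5/6; mL+mR=7/3 → advance +1; mR−mL=-4 → turn -1·90°
n=5: pose=(-8,4,W); sL=120/41, sR=120/89; mL=10260/3649, mR=-60/89; mL+mR=7800/3649 → advance +1; mR−mL=-12720/3649 → turn -1·90°
n=6: pose=(-9,4,N); sL=60/49, sR=60/29; mL=3810/1421, mR=-30/29; mL+mR=2340/1421 → advance +1; mR−mL=-5280/1421 → turn -1·90°
n=7: pose=(-9,5,E); sL=120/97, sR=120/41; mL=14100/3977, mR=-60/41; mL+mR=8280/3977 → advance +1; mR−mL=-19920/3977 → turn -1·90°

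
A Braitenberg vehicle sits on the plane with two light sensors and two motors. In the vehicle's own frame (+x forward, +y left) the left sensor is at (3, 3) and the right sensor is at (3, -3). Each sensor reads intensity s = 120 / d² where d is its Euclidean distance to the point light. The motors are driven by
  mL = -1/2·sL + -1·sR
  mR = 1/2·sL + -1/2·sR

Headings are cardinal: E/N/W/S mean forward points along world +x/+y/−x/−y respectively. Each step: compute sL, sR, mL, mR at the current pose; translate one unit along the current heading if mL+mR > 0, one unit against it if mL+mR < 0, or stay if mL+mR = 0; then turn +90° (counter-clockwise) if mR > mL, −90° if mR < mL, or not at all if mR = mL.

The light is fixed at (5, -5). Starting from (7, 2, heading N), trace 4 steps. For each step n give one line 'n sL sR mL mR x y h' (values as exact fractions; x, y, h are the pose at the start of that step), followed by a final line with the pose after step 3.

n=0: pose=(7,2,N); sL=120/101, sR=24/25; mL=-3924/2525, mR=288/2525; mL+mR=-36/25 → advance -1; mR−mL=4212/2525 → turn +1·90°
n=1: pose=(7,1,W); sL=12, sR=60/41; mL=-306/41, mR=216/41; mL+mR=-90/41 → advance -1; mR−mL=522/41 → turn +1·90°
n=2: pose=(8,1,S); sL=8/3, sR=40/3; mL=-44/3, mR=-16/3; mL+mR=-20 → advance -1; mR−mL=28/3 → turn +1·90°
n=3: pose=(8,2,E); sL=15/17, sR=30/13; mL=-1215/442, mR=-315/442; mL+mR=-45/13 → advance -1; mR−mL=450/221 → turn +1·90°

0 120/101 24/25 -3924/2525 288/2525 7 2 N
1 12 60/41 -306/41 216/41 7 1 W
2 8/3 40/3 -44/3 -16/3 8 1 S
3 15/17 30/13 -1215/442 -315/442 8 2 E
final 7 2 N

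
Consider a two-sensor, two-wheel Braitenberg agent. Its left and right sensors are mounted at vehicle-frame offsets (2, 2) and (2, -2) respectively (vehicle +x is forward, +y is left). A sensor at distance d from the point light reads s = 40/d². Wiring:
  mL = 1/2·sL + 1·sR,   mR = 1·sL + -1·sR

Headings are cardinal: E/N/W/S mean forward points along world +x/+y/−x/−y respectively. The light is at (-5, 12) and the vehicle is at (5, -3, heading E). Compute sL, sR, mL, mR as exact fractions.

left sensor world pos  = (7, -1); dL² = 313
right sensor world pos = (7, -5); dR² = 433
sL = 40/313 = 40/313
sR = 40/433 = 40/433
mL = 1/2·sL + 1·sR = 21180/135529
mR = 1·sL + -1·sR = 4800/135529

40/313 40/433 21180/135529 4800/135529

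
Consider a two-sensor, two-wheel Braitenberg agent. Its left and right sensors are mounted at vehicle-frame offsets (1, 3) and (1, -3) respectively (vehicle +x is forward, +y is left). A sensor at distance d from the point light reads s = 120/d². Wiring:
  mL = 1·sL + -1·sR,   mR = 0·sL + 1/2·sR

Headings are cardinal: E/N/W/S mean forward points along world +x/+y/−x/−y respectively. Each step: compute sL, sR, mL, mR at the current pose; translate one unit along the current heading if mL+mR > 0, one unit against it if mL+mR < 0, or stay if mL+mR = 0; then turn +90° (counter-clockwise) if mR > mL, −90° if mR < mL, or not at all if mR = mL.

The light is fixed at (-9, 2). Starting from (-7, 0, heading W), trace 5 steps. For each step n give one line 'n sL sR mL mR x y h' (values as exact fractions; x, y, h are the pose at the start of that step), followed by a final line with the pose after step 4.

0 60/13 60 -720/13 30 -7 0 W
1 8/3 40/3 -32/3 20/3 -6 0 S
2 6 15/4 9/4 15/8 -6 1 E
3 120/53 24 -1152/53 12 -5 1 S
4 60/17 60/17 0 30/17 -5 2 E
final -4 2 N

n=0: pose=(-7,0,W); sL=60/13, sR=60; mL=-720/13, mR=30; mL+mR=-330/13 → advance -1; mR−mL=1110/13 → turn +1·90°
n=1: pose=(-6,0,S); sL=8/3, sR=40/3; mL=-32/3, mR=20/3; mL+mR=-4 → advance -1; mR−mL=52/3 → turn +1·90°
n=2: pose=(-6,1,E); sL=6, sR=15/4; mL=9/4, mR=15/8; mL+mR=33/8 → advance +1; mR−mL=-3/8 → turn -1·90°
n=3: pose=(-5,1,S); sL=120/53, sR=24; mL=-1152/53, mR=12; mL+mR=-516/53 → advance -1; mR−mL=1788/53 → turn +1·90°
n=4: pose=(-5,2,E); sL=60/17, sR=60/17; mL=0, mR=30/17; mL+mR=30/17 → advance +1; mR−mL=30/17 → turn +1·90°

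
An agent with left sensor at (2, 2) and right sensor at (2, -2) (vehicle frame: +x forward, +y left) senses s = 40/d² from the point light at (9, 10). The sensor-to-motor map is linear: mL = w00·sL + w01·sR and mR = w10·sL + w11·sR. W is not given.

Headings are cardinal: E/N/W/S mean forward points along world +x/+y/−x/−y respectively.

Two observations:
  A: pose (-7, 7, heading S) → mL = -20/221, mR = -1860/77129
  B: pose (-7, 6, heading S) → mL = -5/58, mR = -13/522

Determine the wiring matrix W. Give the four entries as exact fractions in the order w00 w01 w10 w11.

-1/2 0 1/2 -1

obs A: pose=(-7,7,S) → sL=40/221, sR=40/349, mL=-20/221, mR=-1860/77129
obs B: pose=(-7,6,S) → sL=5/29, sR=1/9, mL=-5/58, mR=-13/522
sensor matrix S = [[40/221, 40/349], [5/29, 1/9]]; det S = 7040/20130669
solve [mL_A; mL_B] = S·[w00; w01] and [mR_A; mR_B] = S·[w10; w11]:
  w00 = -1/2, w01 = 0, w10 = 1/2, w11 = -1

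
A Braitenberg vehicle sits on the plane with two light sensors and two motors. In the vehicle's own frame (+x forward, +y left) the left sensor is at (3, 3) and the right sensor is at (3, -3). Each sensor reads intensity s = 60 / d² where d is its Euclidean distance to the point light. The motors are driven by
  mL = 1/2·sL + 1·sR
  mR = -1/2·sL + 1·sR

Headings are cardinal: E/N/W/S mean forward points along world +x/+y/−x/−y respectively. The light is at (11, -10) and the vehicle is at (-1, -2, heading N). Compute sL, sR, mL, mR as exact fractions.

30/173 30/101 6705/17473 3675/17473

left sensor world pos  = (-4, 1); dL² = 346
right sensor world pos = (2, 1); dR² = 202
sL = 60/346 = 30/173
sR = 60/202 = 30/101
mL = 1/2·sL + 1·sR = 6705/17473
mR = -1/2·sL + 1·sR = 3675/17473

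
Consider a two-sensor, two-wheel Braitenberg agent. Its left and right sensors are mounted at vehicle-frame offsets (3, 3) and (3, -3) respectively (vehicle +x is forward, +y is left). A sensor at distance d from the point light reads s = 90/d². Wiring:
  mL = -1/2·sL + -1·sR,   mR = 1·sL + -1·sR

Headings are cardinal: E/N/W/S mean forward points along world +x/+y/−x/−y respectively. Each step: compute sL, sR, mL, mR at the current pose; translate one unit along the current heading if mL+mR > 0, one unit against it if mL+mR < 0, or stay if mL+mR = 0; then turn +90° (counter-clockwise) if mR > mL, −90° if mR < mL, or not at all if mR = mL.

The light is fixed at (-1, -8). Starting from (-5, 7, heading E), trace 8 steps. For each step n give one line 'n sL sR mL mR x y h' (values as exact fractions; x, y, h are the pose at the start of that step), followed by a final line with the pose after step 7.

n=0: pose=(-5,7,E); sL=18/65, sR=18/29; mL=-1431/1885, mR=-648/1885; mL+mR=-2079/1885 → advance -1; mR−mL=27/65 → turn +1·90°
n=1: pose=(-6,7,N); sL=45/194, sR=45/164; mL=-3105/7954, mR=-675/15908; mL+mR=-6885/15908 → advance -1; mR−mL=135/388 → turn +1·90°
n=2: pose=(-6,6,W); sL=18/37, sR=90/353; mL=-6507/13061, mR=3024/13061; mL+mR=-3483/13061 → advance -1; mR−mL=27/37 → turn +1·90°
n=3: pose=(-5,6,S); sL=45/61, sR=9/17; mL=-1863/2074, mR=216/1037; mL+mR=-1431/2074 → advance -1; mR−mL=135/122 → turn +1·90°
n=4: pose=(-5,7,E); sL=18/65, sR=18/29; mL=-1431/1885, mR=-648/1885; mL+mR=-2079/1885 → advance -1; mR−mL=27/65 → turn +1·90°
n=5: pose=(-6,7,N); sL=45/194, sR=45/164; mL=-3105/7954, mR=-675/15908; mL+mR=-6885/15908 → advance -1; mR−mL=135/388 → turn +1·90°
n=6: pose=(-6,6,W); sL=18/37, sR=90/353; mL=-6507/13061, mR=3024/13061; mL+mR=-3483/13061 → advance -1; mR−mL=27/37 → turn +1·90°
n=7: pose=(-5,6,S); sL=45/61, sR=9/17; mL=-1863/2074, mR=216/1037; mL+mR=-1431/2074 → advance -1; mR−mL=135/122 → turn +1·90°

0 18/65 18/29 -1431/1885 -648/1885 -5 7 E
1 45/194 45/164 -3105/7954 -675/15908 -6 7 N
2 18/37 90/353 -6507/13061 3024/13061 -6 6 W
3 45/61 9/17 -1863/2074 216/1037 -5 6 S
4 18/65 18/29 -1431/1885 -648/1885 -5 7 E
5 45/194 45/164 -3105/7954 -675/15908 -6 7 N
6 18/37 90/353 -6507/13061 3024/13061 -6 6 W
7 45/61 9/17 -1863/2074 216/1037 -5 6 S
final -5 7 E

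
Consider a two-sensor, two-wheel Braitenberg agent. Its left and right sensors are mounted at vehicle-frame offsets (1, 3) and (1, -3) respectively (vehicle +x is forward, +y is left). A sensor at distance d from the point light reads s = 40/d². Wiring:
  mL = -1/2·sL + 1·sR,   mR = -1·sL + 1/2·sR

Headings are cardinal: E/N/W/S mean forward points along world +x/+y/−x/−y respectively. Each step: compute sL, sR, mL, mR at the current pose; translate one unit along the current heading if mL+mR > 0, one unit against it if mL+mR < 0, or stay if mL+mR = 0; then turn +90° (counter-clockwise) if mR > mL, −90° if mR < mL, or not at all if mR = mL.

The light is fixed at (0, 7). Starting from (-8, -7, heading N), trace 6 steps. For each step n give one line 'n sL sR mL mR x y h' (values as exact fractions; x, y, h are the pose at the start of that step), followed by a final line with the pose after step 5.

0 4/29 20/97 386/2813 -98/2813 -8 -7 N
1 40/149 8/61 -28/9089 -1844/9089 -8 -6 E
2 5/29 2/17 31/986 -56/493 -9 -6 S
3 8/65 40/181 1876/11765 -148/11765 -9 -5 W
4 4/29 4/17 82/493 -10/493 -10 -5 N
5 8/29 40/277 52/8033 -1636/8033 -10 -4 E
final -11 -4 S

n=0: pose=(-8,-7,N); sL=4/29, sR=20/97; mL=386/2813, mR=-98/2813; mL+mR=288/2813 → advance +1; mR−mL=-484/2813 → turn -1·90°
n=1: pose=(-8,-6,E); sL=40/149, sR=8/61; mL=-28/9089, mR=-1844/9089; mL+mR=-1872/9089 → advance -1; mR−mL=-1816/9089 → turn -1·90°
n=2: pose=(-9,-6,S); sL=5/29, sR=2/17; mL=31/986, mR=-56/493; mL+mR=-81/986 → advance -1; mR−mL=-143/986 → turn -1·90°
n=3: pose=(-9,-5,W); sL=8/65, sR=40/181; mL=1876/11765, mR=-148/11765; mL+mR=1728/11765 → advance +1; mR−mL=-2024/11765 → turn -1·90°
n=4: pose=(-10,-5,N); sL=4/29, sR=4/17; mL=82/493, mR=-10/493; mL+mR=72/493 → advance +1; mR−mL=-92/493 → turn -1·90°
n=5: pose=(-10,-4,E); sL=8/29, sR=40/277; mL=52/8033, mR=-1636/8033; mL+mR=-1584/8033 → advance -1; mR−mL=-1688/8033 → turn -1·90°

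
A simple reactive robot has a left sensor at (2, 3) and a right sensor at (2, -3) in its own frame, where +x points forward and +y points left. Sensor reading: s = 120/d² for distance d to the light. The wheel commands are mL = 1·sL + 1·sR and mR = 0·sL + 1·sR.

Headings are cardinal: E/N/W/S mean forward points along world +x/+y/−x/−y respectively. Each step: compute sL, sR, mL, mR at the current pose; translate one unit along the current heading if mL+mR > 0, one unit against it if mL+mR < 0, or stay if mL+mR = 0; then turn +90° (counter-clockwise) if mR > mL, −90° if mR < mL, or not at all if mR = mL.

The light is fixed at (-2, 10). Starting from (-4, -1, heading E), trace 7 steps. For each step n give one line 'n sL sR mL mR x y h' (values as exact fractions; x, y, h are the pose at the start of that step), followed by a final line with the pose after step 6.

n=0: pose=(-4,-1,E); sL=15/8, sR=30/49; mL=975/392, mR=30/49; mL+mR=1215/392 → advance +1; mR−mL=-15/8 → turn -1·90°
n=1: pose=(-3,-1,S); sL=120/173, sR=24/37; mL=8592/6401, mR=24/37; mL+mR=12744/6401 → advance +1; mR−mL=-120/173 → turn -1·90°
n=2: pose=(-3,-2,W); sL=20/39, sR=4/3; mL=24/13, mR=4/3; mL+mR=124/39 → advance +1; mR−mL=-20/39 → turn -1·90°
n=3: pose=(-4,-2,N); sL=24/25, sR=120/101; mL=5424/2525, mR=120/101; mL+mR=8424/2525 → advance +1; mR−mL=-24/25 → turn -1·90°
n=4: pose=(-4,-1,E); sL=15/8, sR=30/49; mL=975/392, mR=30/49; mL+mR=1215/392 → advance +1; mR−mL=-15/8 → turn -1·90°
n=5: pose=(-3,-1,S); sL=120/173, sR=24/37; mL=8592/6401, mR=24/37; mL+mR=12744/6401 → advance +1; mR−mL=-120/173 → turn -1·90°
n=6: pose=(-3,-2,W); sL=20/39, sR=4/3; mL=24/13, mR=4/3; mL+mR=124/39 → advance +1; mR−mL=-20/39 → turn -1·90°

0 15/8 30/49 975/392 30/49 -4 -1 E
1 120/173 24/37 8592/6401 24/37 -3 -1 S
2 20/39 4/3 24/13 4/3 -3 -2 W
3 24/25 120/101 5424/2525 120/101 -4 -2 N
4 15/8 30/49 975/392 30/49 -4 -1 E
5 120/173 24/37 8592/6401 24/37 -3 -1 S
6 20/39 4/3 24/13 4/3 -3 -2 W
final -4 -2 N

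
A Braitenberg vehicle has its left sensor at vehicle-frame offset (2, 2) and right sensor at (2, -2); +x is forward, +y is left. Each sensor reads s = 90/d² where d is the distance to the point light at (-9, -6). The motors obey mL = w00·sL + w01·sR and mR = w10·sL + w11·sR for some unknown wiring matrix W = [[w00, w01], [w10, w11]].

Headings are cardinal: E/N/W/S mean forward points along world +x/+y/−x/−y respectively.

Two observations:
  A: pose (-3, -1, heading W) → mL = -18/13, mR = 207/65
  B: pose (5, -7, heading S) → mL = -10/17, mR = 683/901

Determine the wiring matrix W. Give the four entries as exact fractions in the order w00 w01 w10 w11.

obs A: pose=(-3,-1,W) → sL=18/5, sR=18/13, mL=-18/13, mR=207/65
obs B: pose=(5,-7,S) → sL=18/53, sR=10/17, mL=-10/17, mR=683/901
sensor matrix S = [[18/5, 18/13], [18/53, 10/17]]; det S = 19296/11713
solve [mL_A; mL_B] = S·[w00; w01] and [mR_A; mR_B] = S·[w10; w11]:
  w00 = 0, w01 = -1, w10 = 1/2, w11 = 1

0 -1 1/2 1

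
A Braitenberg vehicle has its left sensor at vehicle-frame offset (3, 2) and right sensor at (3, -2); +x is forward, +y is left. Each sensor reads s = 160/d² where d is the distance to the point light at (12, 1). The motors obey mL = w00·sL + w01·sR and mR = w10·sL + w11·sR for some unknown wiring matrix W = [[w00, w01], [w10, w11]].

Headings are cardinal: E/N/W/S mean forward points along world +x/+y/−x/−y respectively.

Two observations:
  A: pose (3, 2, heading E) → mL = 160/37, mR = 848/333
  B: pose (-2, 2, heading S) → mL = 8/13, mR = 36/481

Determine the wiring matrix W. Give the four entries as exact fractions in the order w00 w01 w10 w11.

0 1 -1/2 1

obs A: pose=(3,2,E) → sL=32/9, sR=160/37, mL=160/37, mR=848/333
obs B: pose=(-2,2,S) → sL=40/37, sR=8/13, mL=8/13, mR=36/481
sensor matrix S = [[32/9, 160/37], [40/37, 8/13]]; det S = -398336/160173
solve [mL_A; mL_B] = S·[w00; w01] and [mR_A; mR_B] = S·[w10; w11]:
  w00 = 0, w01 = 1, w10 = -1/2, w11 = 1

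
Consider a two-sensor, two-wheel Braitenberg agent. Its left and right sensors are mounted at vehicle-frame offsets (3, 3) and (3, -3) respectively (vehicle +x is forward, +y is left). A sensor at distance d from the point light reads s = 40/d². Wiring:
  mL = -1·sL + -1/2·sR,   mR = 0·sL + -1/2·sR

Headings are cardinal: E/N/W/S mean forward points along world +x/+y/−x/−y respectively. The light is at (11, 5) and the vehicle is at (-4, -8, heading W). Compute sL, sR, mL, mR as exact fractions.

2/29 5/53 -357/3074 -5/106

left sensor world pos  = (-7, -11); dL² = 580
right sensor world pos = (-7, -5); dR² = 424
sL = 40/580 = 2/29
sR = 40/424 = 5/53
mL = -1·sL + -1/2·sR = -357/3074
mR = 0·sL + -1/2·sR = -5/106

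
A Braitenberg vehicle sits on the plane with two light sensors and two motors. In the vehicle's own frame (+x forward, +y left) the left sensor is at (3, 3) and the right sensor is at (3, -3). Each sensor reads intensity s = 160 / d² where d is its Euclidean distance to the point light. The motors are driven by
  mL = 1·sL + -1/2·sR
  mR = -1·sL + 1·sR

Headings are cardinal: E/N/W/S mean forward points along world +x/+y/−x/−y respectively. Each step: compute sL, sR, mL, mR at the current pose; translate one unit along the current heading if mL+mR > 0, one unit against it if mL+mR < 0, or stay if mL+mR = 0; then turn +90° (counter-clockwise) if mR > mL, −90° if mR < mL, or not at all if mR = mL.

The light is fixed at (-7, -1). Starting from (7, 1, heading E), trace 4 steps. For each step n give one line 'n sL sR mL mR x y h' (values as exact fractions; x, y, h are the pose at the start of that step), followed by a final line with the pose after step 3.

n=0: pose=(7,1,E); sL=80/157, sR=16/29; mL=1064/4553, mR=192/4553; mL+mR=8/29 → advance +1; mR−mL=-872/4553 → turn -1·90°
n=1: pose=(8,1,S); sL=32/65, sR=32/29; mL=-112/1885, mR=1152/1885; mL+mR=16/29 → advance +1; mR−mL=1264/1885 → turn +1·90°
n=2: pose=(8,0,E); sL=8/17, sR=20/41; mL=158/697, mR=12/697; mL+mR=10/41 → advance +1; mR−mL=-146/697 → turn -1·90°
n=3: pose=(9,0,S); sL=32/73, sR=160/173; mL=-304/12629, mR=6144/12629; mL+mR=80/173 → advance +1; mR−mL=6448/12629 → turn +1·90°

0 80/157 16/29 1064/4553 192/4553 7 1 E
1 32/65 32/29 -112/1885 1152/1885 8 1 S
2 8/17 20/41 158/697 12/697 8 0 E
3 32/73 160/173 -304/12629 6144/12629 9 0 S
final 9 -1 E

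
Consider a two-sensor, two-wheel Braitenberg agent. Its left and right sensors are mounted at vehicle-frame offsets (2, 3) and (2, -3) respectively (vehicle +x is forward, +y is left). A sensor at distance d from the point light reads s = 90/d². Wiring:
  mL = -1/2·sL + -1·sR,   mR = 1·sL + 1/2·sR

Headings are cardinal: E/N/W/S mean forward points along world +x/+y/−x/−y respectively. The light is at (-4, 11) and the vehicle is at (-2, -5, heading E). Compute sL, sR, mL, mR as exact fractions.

left sensor world pos  = (0, -2); dL² = 185
right sensor world pos = (0, -8); dR² = 377
sL = 90/185 = 18/37
sR = 90/377 = 90/377
mL = -1/2·sL + -1·sR = -6723/13949
mR = 1·sL + 1/2·sR = 8451/13949

18/37 90/377 -6723/13949 8451/13949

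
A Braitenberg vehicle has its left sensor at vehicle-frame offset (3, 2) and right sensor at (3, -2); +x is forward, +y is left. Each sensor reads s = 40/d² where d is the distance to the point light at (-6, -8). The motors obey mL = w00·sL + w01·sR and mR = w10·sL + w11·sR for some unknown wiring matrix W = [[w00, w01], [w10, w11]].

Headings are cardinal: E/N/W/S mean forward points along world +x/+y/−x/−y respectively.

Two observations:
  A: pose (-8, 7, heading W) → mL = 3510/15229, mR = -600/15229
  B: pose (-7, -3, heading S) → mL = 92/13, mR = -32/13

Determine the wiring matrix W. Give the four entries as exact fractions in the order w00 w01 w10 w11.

obs A: pose=(-8,7,W) → sL=20/97, sR=20/157, mL=3510/15229, mR=-600/15229
obs B: pose=(-7,-3,S) → sL=8, sR=40/13, mL=92/13, mR=-32/13
sensor matrix S = [[20/97, 20/157], [8, 40/13]]; det S = -76160/197977
solve [mL_A; mL_B] = S·[w00; w01] and [mR_A; mR_B] = S·[w10; w11]:
  w00 = 1/2, w01 = 1, w10 = -1/2, w11 = 1/2

1/2 1 -1/2 1/2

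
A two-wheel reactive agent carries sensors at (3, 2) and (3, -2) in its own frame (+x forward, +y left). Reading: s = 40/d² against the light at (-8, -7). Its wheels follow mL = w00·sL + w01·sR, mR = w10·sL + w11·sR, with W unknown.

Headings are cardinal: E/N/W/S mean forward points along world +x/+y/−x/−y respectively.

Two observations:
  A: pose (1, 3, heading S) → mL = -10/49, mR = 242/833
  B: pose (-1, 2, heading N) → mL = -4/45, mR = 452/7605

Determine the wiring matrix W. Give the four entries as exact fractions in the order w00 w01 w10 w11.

obs A: pose=(1,3,S) → sL=4/17, sR=20/49, mL=-10/49, mR=242/833
obs B: pose=(-1,2,N) → sL=40/169, sR=8/45, mL=-4/45, mR=452/7605
sensor matrix S = [[4/17, 20/49], [40/169, 8/45]]; det S = -347008/6334965
solve [mL_A; mL_B] = S·[w00; w01] and [mR_A; mR_B] = S·[w10; w11]:
  w00 = 0, w01 = -1/2, w10 = -1/2, w11 = 1

0 -1/2 -1/2 1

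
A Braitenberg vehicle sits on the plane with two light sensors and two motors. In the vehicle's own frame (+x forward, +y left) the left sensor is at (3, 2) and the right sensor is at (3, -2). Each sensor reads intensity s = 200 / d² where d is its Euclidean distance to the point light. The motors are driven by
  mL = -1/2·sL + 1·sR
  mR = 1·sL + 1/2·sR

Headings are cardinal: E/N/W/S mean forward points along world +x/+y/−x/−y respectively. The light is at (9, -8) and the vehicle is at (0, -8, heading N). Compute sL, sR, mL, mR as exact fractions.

left sensor world pos  = (-2, -5); dL² = 130
right sensor world pos = (2, -5); dR² = 58
sL = 200/130 = 20/13
sR = 200/58 = 100/29
mL = -1/2·sL + 1·sR = 1010/377
mR = 1·sL + 1/2·sR = 1230/377

20/13 100/29 1010/377 1230/377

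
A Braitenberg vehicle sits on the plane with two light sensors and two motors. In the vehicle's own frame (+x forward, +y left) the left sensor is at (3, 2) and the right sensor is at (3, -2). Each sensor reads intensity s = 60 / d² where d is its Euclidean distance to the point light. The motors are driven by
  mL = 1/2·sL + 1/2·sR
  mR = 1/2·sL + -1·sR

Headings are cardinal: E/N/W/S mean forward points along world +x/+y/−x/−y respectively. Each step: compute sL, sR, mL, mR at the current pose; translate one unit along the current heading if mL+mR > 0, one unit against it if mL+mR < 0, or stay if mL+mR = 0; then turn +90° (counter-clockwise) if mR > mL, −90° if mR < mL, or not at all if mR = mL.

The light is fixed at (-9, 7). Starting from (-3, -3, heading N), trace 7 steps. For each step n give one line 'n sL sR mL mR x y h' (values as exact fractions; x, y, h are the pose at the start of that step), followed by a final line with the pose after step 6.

0 12/13 60/113 1068/1469 -102/1469 -3 -3 N
1 6/13 30/101 498/1313 -87/1313 -3 -2 E
2 4/15 60/169 788/2535 -562/2535 -2 -2 S
3 3/8 3/4 9/16 -9/16 -2 -3 W
4 30/37 6/13 306/481 -27/481 -2 -3 N
5 60/149 60/221 11100/32929 -2310/32929 -2 -2 E
6 15/61 1/3 53/183 -77/366 -1 -2 S
final -1 -3 W

n=0: pose=(-3,-3,N); sL=12/13, sR=60/113; mL=1068/1469, mR=-102/1469; mL+mR=966/1469 → advance +1; mR−mL=-90/113 → turn -1·90°
n=1: pose=(-3,-2,E); sL=6/13, sR=30/101; mL=498/1313, mR=-87/1313; mL+mR=411/1313 → advance +1; mR−mL=-45/101 → turn -1·90°
n=2: pose=(-2,-2,S); sL=4/15, sR=60/169; mL=788/2535, mR=-562/2535; mL+mR=226/2535 → advance +1; mR−mL=-90/169 → turn -1·90°
n=3: pose=(-2,-3,W); sL=3/8, sR=3/4; mL=9/16, mR=-9/16; mL+mR=0 → advance +0; mR−mL=-9/8 → turn -1·90°
n=4: pose=(-2,-3,N); sL=30/37, sR=6/13; mL=306/481, mR=-27/481; mL+mR=279/481 → advance +1; mR−mL=-9/13 → turn -1·90°
n=5: pose=(-2,-2,E); sL=60/149, sR=60/221; mL=11100/32929, mR=-2310/32929; mL+mR=8790/32929 → advance +1; mR−mL=-90/221 → turn -1·90°
n=6: pose=(-1,-2,S); sL=15/61, sR=1/3; mL=53/183, mR=-77/366; mL+mR=29/366 → advance +1; mR−mL=-1/2 → turn -1·90°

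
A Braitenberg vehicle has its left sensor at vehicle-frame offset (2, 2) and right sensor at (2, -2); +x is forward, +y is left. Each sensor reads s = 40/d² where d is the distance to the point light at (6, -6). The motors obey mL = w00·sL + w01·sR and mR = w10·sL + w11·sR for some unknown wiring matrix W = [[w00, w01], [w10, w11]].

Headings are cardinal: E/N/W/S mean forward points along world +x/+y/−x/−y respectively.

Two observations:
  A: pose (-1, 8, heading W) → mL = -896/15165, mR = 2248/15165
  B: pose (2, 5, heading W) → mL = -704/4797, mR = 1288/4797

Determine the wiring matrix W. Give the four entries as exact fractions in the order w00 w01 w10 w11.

-1 1 1/2 1/2

obs A: pose=(-1,8,W) → sL=8/45, sR=40/337, mL=-896/15165, mR=2248/15165
obs B: pose=(2,5,W) → sL=40/117, sR=8/41, mL=-704/4797, mR=1288/4797
sensor matrix S = [[8/45, 40/337], [40/117, 8/41]]; det S = -15872/2694315
solve [mL_A; mL_B] = S·[w00; w01] and [mR_A; mR_B] = S·[w10; w11]:
  w00 = -1, w01 = 1, w10 = 1/2, w11 = 1/2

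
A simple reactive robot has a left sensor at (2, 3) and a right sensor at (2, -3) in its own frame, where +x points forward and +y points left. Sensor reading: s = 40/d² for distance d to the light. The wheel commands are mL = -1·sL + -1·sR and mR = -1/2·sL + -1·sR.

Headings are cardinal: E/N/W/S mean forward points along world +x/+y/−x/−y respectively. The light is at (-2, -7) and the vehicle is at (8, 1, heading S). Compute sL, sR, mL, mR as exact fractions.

left sensor world pos  = (11, -1); dL² = 205
right sensor world pos = (5, -1); dR² = 85
sL = 40/205 = 8/41
sR = 40/85 = 8/17
mL = -1·sL + -1·sR = -464/697
mR = -1/2·sL + -1·sR = -396/697

8/41 8/17 -464/697 -396/697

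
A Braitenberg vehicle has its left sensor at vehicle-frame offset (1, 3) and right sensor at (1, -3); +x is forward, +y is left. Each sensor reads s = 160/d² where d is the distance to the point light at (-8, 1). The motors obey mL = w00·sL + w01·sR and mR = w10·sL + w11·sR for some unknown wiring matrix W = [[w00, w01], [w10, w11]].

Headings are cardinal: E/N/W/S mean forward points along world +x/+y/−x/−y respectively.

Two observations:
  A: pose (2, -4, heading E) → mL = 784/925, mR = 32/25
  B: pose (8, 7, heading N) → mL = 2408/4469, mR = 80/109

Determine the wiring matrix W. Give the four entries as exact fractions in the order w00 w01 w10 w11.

obs A: pose=(2,-4,E) → sL=32/25, sR=32/37, mL=784/925, mR=32/25
obs B: pose=(8,7,N) → sL=80/109, sR=16/41, mL=2408/4469, mR=80/109
sensor matrix S = [[32/25, 32/37], [80/109, 16/41]]; det S = -559104/4133825
solve [mL_A; mL_B] = S·[w00; w01] and [mR_A; mR_B] = S·[w10; w11]:
  w00 = 1, w01 = -1/2, w10 = 1, w11 = 0

1 -1/2 1 0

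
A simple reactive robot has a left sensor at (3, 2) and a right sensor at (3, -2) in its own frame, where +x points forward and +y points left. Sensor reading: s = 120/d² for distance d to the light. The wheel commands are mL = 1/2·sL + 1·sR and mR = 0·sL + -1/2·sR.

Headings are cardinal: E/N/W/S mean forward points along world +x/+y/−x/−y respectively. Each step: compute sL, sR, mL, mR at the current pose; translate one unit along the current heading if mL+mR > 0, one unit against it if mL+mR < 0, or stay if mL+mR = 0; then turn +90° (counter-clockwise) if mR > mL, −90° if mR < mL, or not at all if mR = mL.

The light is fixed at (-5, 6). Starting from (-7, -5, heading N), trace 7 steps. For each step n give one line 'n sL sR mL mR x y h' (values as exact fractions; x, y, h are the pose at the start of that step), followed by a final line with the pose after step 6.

n=0: pose=(-7,-5,N); sL=3/2, sR=15/8; mL=21/8, mR=-15/16; mL+mR=27/16 → advance +1; mR−mL=-57/16 → turn -1·90°
n=1: pose=(-7,-4,E); sL=24/13, sR=24/29; mL=660/377, mR=-12/29; mL+mR=504/377 → advance +1; mR−mL=-816/377 → turn -1·90°
n=2: pose=(-6,-4,S); sL=12/17, sR=60/89; mL=1554/1513, mR=-30/89; mL+mR=1044/1513 → advance +1; mR−mL=-2064/1513 → turn -1·90°
n=3: pose=(-6,-5,W); sL=24/37, sR=120/97; mL=5604/3589, mR=-60/97; mL+mR=3384/3589 → advance +1; mR−mL=-7824/3589 → turn -1·90°
n=4: pose=(-7,-5,N); sL=3/2, sR=15/8; mL=21/8, mR=-15/16; mL+mR=27/16 → advance +1; mR−mL=-57/16 → turn -1·90°
n=5: pose=(-7,-4,E); sL=24/13, sR=24/29; mL=660/377, mR=-12/29; mL+mR=504/377 → advance +1; mR−mL=-816/377 → turn -1·90°
n=6: pose=(-6,-4,S); sL=12/17, sR=60/89; mL=1554/1513, mR=-30/89; mL+mR=1044/1513 → advance +1; mR−mL=-2064/1513 → turn -1·90°

0 3/2 15/8 21/8 -15/16 -7 -5 N
1 24/13 24/29 660/377 -12/29 -7 -4 E
2 12/17 60/89 1554/1513 -30/89 -6 -4 S
3 24/37 120/97 5604/3589 -60/97 -6 -5 W
4 3/2 15/8 21/8 -15/16 -7 -5 N
5 24/13 24/29 660/377 -12/29 -7 -4 E
6 12/17 60/89 1554/1513 -30/89 -6 -4 S
final -6 -5 W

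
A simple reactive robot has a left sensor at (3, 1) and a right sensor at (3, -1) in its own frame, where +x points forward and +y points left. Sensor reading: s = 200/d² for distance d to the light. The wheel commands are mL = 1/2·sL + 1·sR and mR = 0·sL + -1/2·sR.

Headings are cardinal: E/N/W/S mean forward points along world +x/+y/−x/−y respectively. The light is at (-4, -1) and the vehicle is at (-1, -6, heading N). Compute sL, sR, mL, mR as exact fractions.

25 10 45/2 -5

left sensor world pos  = (-2, -3); dL² = 8
right sensor world pos = (0, -3); dR² = 20
sL = 200/8 = 25
sR = 200/20 = 10
mL = 1/2·sL + 1·sR = 45/2
mR = 0·sL + -1/2·sR = -5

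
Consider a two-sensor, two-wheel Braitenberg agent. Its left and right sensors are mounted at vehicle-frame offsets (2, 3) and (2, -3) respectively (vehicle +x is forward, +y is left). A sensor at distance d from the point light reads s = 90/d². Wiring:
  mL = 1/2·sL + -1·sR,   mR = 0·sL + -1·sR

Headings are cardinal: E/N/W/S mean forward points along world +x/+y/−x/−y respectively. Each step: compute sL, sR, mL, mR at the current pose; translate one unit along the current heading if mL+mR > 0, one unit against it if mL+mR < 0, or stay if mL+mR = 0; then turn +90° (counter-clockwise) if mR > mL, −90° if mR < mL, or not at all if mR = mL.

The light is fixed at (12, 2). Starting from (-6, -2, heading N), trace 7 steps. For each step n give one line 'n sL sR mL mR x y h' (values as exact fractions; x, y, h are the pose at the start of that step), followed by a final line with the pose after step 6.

n=0: pose=(-6,-2,N); sL=18/89, sR=90/229; mL=-5949/20381, mR=-90/229; mL+mR=-13959/20381 → advance -1; mR−mL=-9/89 → turn -1·90°
n=1: pose=(-6,-3,E); sL=9/26, sR=9/32; mL=-45/416, mR=-9/32; mL+mR=-81/208 → advance -1; mR−mL=-9/52 → turn -1·90°
n=2: pose=(-7,-3,S); sL=18/61, sR=90/533; mL=-693/32513, mR=-90/533; mL+mR=-6183/32513 → advance -1; mR−mL=-9/61 → turn -1·90°
n=3: pose=(-7,-2,W); sL=9/49, sR=45/221; mL=-2421/21658, mR=-45/221; mL+mR=-6831/21658 → advance -1; mR−mL=-9/98 → turn -1·90°
n=4: pose=(-6,-2,N); sL=18/89, sR=90/229; mL=-5949/20381, mR=-90/229; mL+mR=-13959/20381 → advance -1; mR−mL=-9/89 → turn -1·90°
n=5: pose=(-6,-3,E); sL=9/26, sR=9/32; mL=-45/416, mR=-9/32; mL+mR=-81/208 → advance -1; mR−mL=-9/52 → turn -1·90°
n=6: pose=(-7,-3,S); sL=18/61, sR=90/533; mL=-693/32513, mR=-90/533; mL+mR=-6183/32513 → advance -1; mR−mL=-9/61 → turn -1·90°

0 18/89 90/229 -5949/20381 -90/229 -6 -2 N
1 9/26 9/32 -45/416 -9/32 -6 -3 E
2 18/61 90/533 -693/32513 -90/533 -7 -3 S
3 9/49 45/221 -2421/21658 -45/221 -7 -2 W
4 18/89 90/229 -5949/20381 -90/229 -6 -2 N
5 9/26 9/32 -45/416 -9/32 -6 -3 E
6 18/61 90/533 -693/32513 -90/533 -7 -3 S
final -7 -2 W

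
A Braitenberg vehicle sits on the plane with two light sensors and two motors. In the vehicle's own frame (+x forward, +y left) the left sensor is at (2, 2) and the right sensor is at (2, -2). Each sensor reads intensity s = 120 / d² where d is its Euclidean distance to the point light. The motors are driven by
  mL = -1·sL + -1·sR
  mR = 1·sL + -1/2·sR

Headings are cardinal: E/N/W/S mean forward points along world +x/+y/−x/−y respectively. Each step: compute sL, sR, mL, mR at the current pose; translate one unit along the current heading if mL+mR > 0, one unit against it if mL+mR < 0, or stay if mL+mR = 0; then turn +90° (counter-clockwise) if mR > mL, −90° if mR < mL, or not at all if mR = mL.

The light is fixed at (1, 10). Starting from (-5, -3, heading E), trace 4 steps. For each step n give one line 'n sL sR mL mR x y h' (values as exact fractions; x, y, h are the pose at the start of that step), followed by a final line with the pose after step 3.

0 120/137 120/241 -45360/33017 20700/33017 -5 -3 E
1 60/101 60/73 -10440/7373 1350/7373 -6 -3 N
2 120/337 8/15 -4496/5055 452/5055 -6 -4 W
3 15/34 3/8 -111/136 69/272 -5 -4 S
final -5 -3 E

n=0: pose=(-5,-3,E); sL=120/137, sR=120/241; mL=-45360/33017, mR=20700/33017; mL+mR=-180/241 → advance -1; mR−mL=66060/33017 → turn +1·90°
n=1: pose=(-6,-3,N); sL=60/101, sR=60/73; mL=-10440/7373, mR=1350/7373; mL+mR=-90/73 → advance -1; mR−mL=11790/7373 → turn +1·90°
n=2: pose=(-6,-4,W); sL=120/337, sR=8/15; mL=-4496/5055, mR=452/5055; mL+mR=-4/5 → advance -1; mR−mL=4948/5055 → turn +1·90°
n=3: pose=(-5,-4,S); sL=15/34, sR=3/8; mL=-111/136, mR=69/272; mL+mR=-9/16 → advance -1; mR−mL=291/272 → turn +1·90°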